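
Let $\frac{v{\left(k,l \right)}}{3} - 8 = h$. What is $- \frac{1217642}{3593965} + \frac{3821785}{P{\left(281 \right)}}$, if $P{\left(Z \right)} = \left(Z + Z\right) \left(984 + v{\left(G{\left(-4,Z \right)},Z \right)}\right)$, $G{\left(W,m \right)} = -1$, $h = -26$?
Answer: $\frac{2619789751961}{375684349380} \approx 6.9734$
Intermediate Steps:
$v{\left(k,l \right)} = -54$ ($v{\left(k,l \right)} = 24 + 3 \left(-26\right) = 24 - 78 = -54$)
$P{\left(Z \right)} = 1860 Z$ ($P{\left(Z \right)} = \left(Z + Z\right) \left(984 - 54\right) = 2 Z 930 = 1860 Z$)
$- \frac{1217642}{3593965} + \frac{3821785}{P{\left(281 \right)}} = - \frac{1217642}{3593965} + \frac{3821785}{1860 \cdot 281} = \left(-1217642\right) \frac{1}{3593965} + \frac{3821785}{522660} = - \frac{1217642}{3593965} + 3821785 \cdot \frac{1}{522660} = - \frac{1217642}{3593965} + \frac{764357}{104532} = \frac{2619789751961}{375684349380}$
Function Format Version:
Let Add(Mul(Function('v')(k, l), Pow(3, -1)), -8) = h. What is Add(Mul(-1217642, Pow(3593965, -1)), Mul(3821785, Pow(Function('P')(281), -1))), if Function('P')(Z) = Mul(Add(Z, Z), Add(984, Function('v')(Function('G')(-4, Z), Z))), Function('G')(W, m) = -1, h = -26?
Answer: Rational(2619789751961, 375684349380) ≈ 6.9734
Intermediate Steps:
Function('v')(k, l) = -54 (Function('v')(k, l) = Add(24, Mul(3, -26)) = Add(24, -78) = -54)
Function('P')(Z) = Mul(1860, Z) (Function('P')(Z) = Mul(Add(Z, Z), Add(984, -54)) = Mul(Mul(2, Z), 930) = Mul(1860, Z))
Add(Mul(-1217642, Pow(3593965, -1)), Mul(3821785, Pow(Function('P')(281), -1))) = Add(Mul(-1217642, Pow(3593965, -1)), Mul(3821785, Pow(Mul(1860, 281), -1))) = Add(Mul(-1217642, Rational(1, 3593965)), Mul(3821785, Pow(522660, -1))) = Add(Rational(-1217642, 3593965), Mul(3821785, Rational(1, 522660))) = Add(Rational(-1217642, 3593965), Rational(764357, 104532)) = Rational(2619789751961, 375684349380)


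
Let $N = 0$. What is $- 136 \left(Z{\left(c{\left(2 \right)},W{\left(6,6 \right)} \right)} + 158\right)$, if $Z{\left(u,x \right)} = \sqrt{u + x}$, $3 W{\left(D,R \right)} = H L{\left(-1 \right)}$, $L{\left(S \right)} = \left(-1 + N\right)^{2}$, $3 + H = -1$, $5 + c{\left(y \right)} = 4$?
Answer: $-21488 - \frac{136 i \sqrt{21}}{3} \approx -21488.0 - 207.74 i$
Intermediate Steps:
$c{\left(y \right)} = -1$ ($c{\left(y \right)} = -5 + 4 = -1$)
$H = -4$ ($H = -3 - 1 = -4$)
$L{\left(S \right)} = 1$ ($L{\left(S \right)} = \left(-1 + 0\right)^{2} = \left(-1\right)^{2} = 1$)
$W{\left(D,R \right)} = - \frac{4}{3}$ ($W{\left(D,R \right)} = \frac{\left(-4\right) 1}{3} = \frac{1}{3} \left(-4\right) = - \frac{4}{3}$)
$- 136 \left(Z{\left(c{\left(2 \right)},W{\left(6,6 \right)} \right)} + 158\right) = - 136 \left(\sqrt{-1 - \frac{4}{3}} + 158\right) = - 136 \left(\sqrt{- \frac{7}{3}} + 158\right) = - 136 \left(\frac{i \sqrt{21}}{3} + 158\right) = - 136 \left(158 + \frac{i \sqrt{21}}{3}\right) = -21488 - \frac{136 i \sqrt{21}}{3}$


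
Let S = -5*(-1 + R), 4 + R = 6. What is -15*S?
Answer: 75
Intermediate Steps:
R = 2 (R = -4 + 6 = 2)
S = -5 (S = -5*(-1 + 2) = -5*1 = -5)
-15*S = -15*(-5) = 75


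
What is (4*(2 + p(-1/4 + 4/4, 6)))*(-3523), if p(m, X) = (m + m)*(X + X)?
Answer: -281840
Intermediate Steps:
p(m, X) = 4*X*m (p(m, X) = (2*m)*(2*X) = 4*X*m)
(4*(2 + p(-1/4 + 4/4, 6)))*(-3523) = (4*(2 + 4*6*(-1/4 + 4/4)))*(-3523) = (4*(2 + 4*6*(-1*1/4 + 4*(1/4))))*(-3523) = (4*(2 + 4*6*(-1/4 + 1)))*(-3523) = (4*(2 + 4*6*(3/4)))*(-3523) = (4*(2 + 18))*(-3523) = (4*20)*(-3523) = 80*(-3523) = -281840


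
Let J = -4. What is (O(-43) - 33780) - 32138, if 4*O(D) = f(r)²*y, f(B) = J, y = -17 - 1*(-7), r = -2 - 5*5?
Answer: -65958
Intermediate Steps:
r = -27 (r = -2 - 25 = -27)
y = -10 (y = -17 + 7 = -10)
f(B) = -4
O(D) = -40 (O(D) = ((-4)²*(-10))/4 = (16*(-10))/4 = (¼)*(-160) = -40)
(O(-43) - 33780) - 32138 = (-40 - 33780) - 32138 = -33820 - 32138 = -65958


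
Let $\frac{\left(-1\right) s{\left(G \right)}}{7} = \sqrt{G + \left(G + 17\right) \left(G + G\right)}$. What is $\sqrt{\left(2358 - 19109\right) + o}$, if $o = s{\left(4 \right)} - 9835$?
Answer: $\sqrt{-26586 - 14 \sqrt{43}} \approx 163.33 i$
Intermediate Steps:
$s{\left(G \right)} = - 7 \sqrt{G + 2 G \left(17 + G\right)}$ ($s{\left(G \right)} = - 7 \sqrt{G + \left(G + 17\right) \left(G + G\right)} = - 7 \sqrt{G + \left(17 + G\right) 2 G} = - 7 \sqrt{G + 2 G \left(17 + G\right)}$)
$o = -9835 - 14 \sqrt{43}$ ($o = - 7 \sqrt{4 \left(35 + 2 \cdot 4\right)} - 9835 = - 7 \sqrt{4 \left(35 + 8\right)} - 9835 = - 7 \sqrt{4 \cdot 43} - 9835 = - 7 \sqrt{172} - 9835 = - 7 \cdot 2 \sqrt{43} - 9835 = - 14 \sqrt{43} - 9835 = -9835 - 14 \sqrt{43} \approx -9926.8$)
$\sqrt{\left(2358 - 19109\right) + o} = \sqrt{\left(2358 - 19109\right) - \left(9835 + 14 \sqrt{43}\right)} = \sqrt{-16751 - \left(9835 + 14 \sqrt{43}\right)} = \sqrt{-26586 - 14 \sqrt{43}}$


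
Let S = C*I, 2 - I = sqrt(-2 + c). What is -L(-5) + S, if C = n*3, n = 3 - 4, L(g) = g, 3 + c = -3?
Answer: -1 + 6*I*sqrt(2) ≈ -1.0 + 8.4853*I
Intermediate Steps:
c = -6 (c = -3 - 3 = -6)
n = -1
C = -3 (C = -1*3 = -3)
I = 2 - 2*I*sqrt(2) (I = 2 - sqrt(-2 - 6) = 2 - sqrt(-8) = 2 - 2*I*sqrt(2) ≈ 2.0 - 2.8284*I)
S = -6 + 6*I*sqrt(2) (S = -3*(2 - 2*I*sqrt(2)) = -6 + 6*I*sqrt(2) ≈ -6.0 + 8.4853*I)
-L(-5) + S = -1*(-5) + (-6 + 6*I*sqrt(2)) = 5 + (-6 + 6*I*sqrt(2)) = -1 + 6*I*sqrt(2)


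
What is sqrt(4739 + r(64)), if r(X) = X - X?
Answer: sqrt(4739) ≈ 68.840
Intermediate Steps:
r(X) = 0
sqrt(4739 + r(64)) = sqrt(4739 + 0) = sqrt(4739)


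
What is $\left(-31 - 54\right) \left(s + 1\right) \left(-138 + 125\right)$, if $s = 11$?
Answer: $13260$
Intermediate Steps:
$\left(-31 - 54\right) \left(s + 1\right) \left(-138 + 125\right) = \left(-31 - 54\right) \left(11 + 1\right) \left(-138 + 125\right) = \left(-85\right) 12 \left(-13\right) = \left(-1020\right) \left(-13\right) = 13260$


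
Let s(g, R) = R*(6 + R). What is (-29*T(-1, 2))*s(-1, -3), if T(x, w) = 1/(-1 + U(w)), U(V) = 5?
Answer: 261/4 ≈ 65.250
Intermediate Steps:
T(x, w) = 1/4 (T(x, w) = 1/(-1 + 5) = 1/4)
(-29*T(-1, 2))*s(-1, -3) = (-29*1/4)*(-3*(6 - 3)) = -(-87)*3/4 = -29/4*(-9) = 261/4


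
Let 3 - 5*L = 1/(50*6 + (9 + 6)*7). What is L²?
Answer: 1473796/4100625 ≈ 0.35941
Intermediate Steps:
L = 1214/2025 (L = ⅗ - 1/(5*(50*6 + (9 + 6)*7)) = ⅗ - 1/(5*(300 + 15*7)) = ⅗ - 1/(5*(300 + 105)) = ⅗ - ⅕/405 = ⅗ - ⅕*1/405 = ⅗ - 1/2025 = 1214/2025 ≈ 0.59951)
L² = (1214/2025)² = 1473796/4100625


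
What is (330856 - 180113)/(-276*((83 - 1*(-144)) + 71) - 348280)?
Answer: -150743/430528 ≈ -0.35014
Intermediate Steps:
(330856 - 180113)/(-276*((83 - 1*(-144)) + 71) - 348280) = 150743/(-276*((83 + 144) + 71) - 348280) = 150743/(-276*(227 + 71) - 348280) = 150743/(-276*298 - 348280) = 150743/(-82248 - 348280) = 150743/(-430528) = 150743*(-1/430528) = -150743/430528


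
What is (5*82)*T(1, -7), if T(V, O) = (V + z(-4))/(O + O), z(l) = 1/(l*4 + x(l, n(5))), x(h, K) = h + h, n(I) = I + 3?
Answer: -4715/168 ≈ -28.065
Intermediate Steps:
n(I) = 3 + I
x(h, K) = 2*h
z(l) = 1/(6*l) (z(l) = 1/(l*4 + 2*l) = 1/(4*l + 2*l) = 1/(6*l))
T(V, O) = (-1/24 + V)/(2*O) (T(V, O) = (V + (1/6)/(-4))/(O + O) = (V + (1/6)*(-1/4))/((2*O)) = (V - 1/24)*(1/(2*O)) = (-1/24 + V)*(1/(2*O)) = (-1/24 + V)/(2*O))
(5*82)*T(1, -7) = (5*82)*((1/48)*(-1 + 24*1)/(-7)) = 410*((1/48)*(-1/7)*(-1 + 24)) = 410*((1/48)*(-1/7)*23) = 410*(-23/336) = -4715/168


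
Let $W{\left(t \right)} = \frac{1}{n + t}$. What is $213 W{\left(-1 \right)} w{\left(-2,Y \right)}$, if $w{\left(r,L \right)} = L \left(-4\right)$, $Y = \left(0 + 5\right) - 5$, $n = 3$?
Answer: $0$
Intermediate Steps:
$W{\left(t \right)} = \frac{1}{3 + t}$
$Y = 0$ ($Y = 5 - 5 = 0$)
$w{\left(r,L \right)} = - 4 L$
$213 W{\left(-1 \right)} w{\left(-2,Y \right)} = \frac{213}{3 - 1} \left(\left(-4\right) 0\right) = \frac{213}{2} \cdot 0 = 0$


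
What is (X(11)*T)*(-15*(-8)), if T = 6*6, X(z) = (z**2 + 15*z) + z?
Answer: 1283040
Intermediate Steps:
X(z) = z**2 + 16*z
T = 36
(X(11)*T)*(-15*(-8)) = ((11*(16 + 11))*36)*(-15*(-8)) = ((11*27)*36)*120 = (297*36)*120 = 10692*120 = 1283040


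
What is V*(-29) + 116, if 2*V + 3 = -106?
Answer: 3393/2 ≈ 1696.5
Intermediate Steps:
V = -109/2 (V = -3/2 + (½)*(-106) = -3/2 - 53 = -109/2 ≈ -54.500)
V*(-29) + 116 = -109/2*(-29) + 116 = 3161/2 + 116 = 3393/2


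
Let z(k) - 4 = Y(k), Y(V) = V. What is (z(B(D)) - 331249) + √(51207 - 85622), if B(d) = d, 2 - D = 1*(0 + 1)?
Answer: -331244 + I*√34415 ≈ -3.3124e+5 + 185.51*I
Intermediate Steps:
D = 1 (D = 2 - (0 + 1) = 2 - 1 = 1)
z(k) = 4 + k
(z(B(D)) - 331249) + √(51207 - 85622) = ((4 + 1) - 331249) + √(51207 - 85622) = (5 - 331249) + √(-34415) = -331244 + I*√34415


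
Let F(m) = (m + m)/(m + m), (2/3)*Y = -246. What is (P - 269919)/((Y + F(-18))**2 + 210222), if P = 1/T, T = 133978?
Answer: -36163207781/46308959788 ≈ -0.78091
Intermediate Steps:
Y = -369 (Y = (3/2)*(-246) = -369)
F(m) = 1 (F(m) = (2*m)/((2*m)) = (2*m)*(1/(2*m)) = 1)
P = 1/133978 ≈ 7.4639e-6
(P - 269919)/((Y + F(-18))**2 + 210222) = (1/133978 - 269919)/((-369 + 1)**2 + 210222) = -36163207781/(133978*((-368)**2 + 210222)) = -36163207781/(133978*(135424 + 210222)) = -36163207781/133978/345646 = -36163207781/133978*1/345646 = -36163207781/46308959788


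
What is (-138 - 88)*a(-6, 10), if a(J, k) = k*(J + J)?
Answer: 27120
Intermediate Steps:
a(J, k) = 2*J*k (a(J, k) = k*(2*J) = 2*J*k)
(-138 - 88)*a(-6, 10) = (-138 - 88)*(2*(-6)*10) = -226*(-120) = 27120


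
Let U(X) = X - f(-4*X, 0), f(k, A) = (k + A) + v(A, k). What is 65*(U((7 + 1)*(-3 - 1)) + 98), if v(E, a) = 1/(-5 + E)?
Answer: -4017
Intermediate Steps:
f(k, A) = A + k + 1/(-5 + A) (f(k, A) = (k + A) + 1/(-5 + A) = (A + k) + 1/(-5 + A) = A + k + 1/(-5 + A))
U(X) = 1/5 + 5*X (U(X) = X - (1 + (-5 + 0)*(0 - 4*X))/(-5 + 0) = X - (1 - (-20)*X)/(-5) = X - (-1)*(1 + 20*X)/5 = X - (-1/5 - 4*X) = X + (1/5 + 4*X) = 1/5 + 5*X)
65*(U((7 + 1)*(-3 - 1)) + 98) = 65*((1/5 + 5*((7 + 1)*(-3 - 1))) + 98) = 65*((1/5 + 5*(8*(-4))) + 98) = 65*((1/5 + 5*(-32)) + 98) = 65*((1/5 - 160) + 98) = 65*(-799/5 + 98) = 65*(-309/5) = -4017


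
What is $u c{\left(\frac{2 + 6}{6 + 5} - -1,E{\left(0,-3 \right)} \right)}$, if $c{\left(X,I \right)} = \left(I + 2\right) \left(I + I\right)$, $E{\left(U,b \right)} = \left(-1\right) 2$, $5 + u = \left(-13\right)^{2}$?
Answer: $0$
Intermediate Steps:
$u = 164$ ($u = -5 + \left(-13\right)^{2} = -5 + 169 = 164$)
$E{\left(U,b \right)} = -2$
$c{\left(X,I \right)} = 2 I \left(2 + I\right)$ ($c{\left(X,I \right)} = \left(2 + I\right) 2 I = 2 I \left(2 + I\right)$)
$u c{\left(\frac{2 + 6}{6 + 5} - -1,E{\left(0,-3 \right)} \right)} = 164 \cdot 2 \left(-2\right) \left(2 - 2\right) = 164 \cdot 2 \left(-2\right) 0 = 164 \cdot 0 = 0$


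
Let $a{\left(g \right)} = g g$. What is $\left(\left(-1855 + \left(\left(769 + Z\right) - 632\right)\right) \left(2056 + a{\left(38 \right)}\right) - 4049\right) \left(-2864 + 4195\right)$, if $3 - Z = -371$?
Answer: $-6266413219$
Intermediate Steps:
$Z = 374$ ($Z = 3 - -371 = 3 + 371 = 374$)
$a{\left(g \right)} = g^{2}$
$\left(\left(-1855 + \left(\left(769 + Z\right) - 632\right)\right) \left(2056 + a{\left(38 \right)}\right) - 4049\right) \left(-2864 + 4195\right) = \left(\left(-1855 + \left(\left(769 + 374\right) - 632\right)\right) \left(2056 + 38^{2}\right) - 4049\right) \left(-2864 + 4195\right) = \left(\left(-1855 + \left(1143 - 632\right)\right) \left(2056 + 1444\right) - 4049\right) 1331 = \left(\left(-1855 + 511\right) 3500 - 4049\right) 1331 = \left(\left(-1344\right) 3500 - 4049\right) 1331 = \left(-4704000 - 4049\right) 1331 = \left(-4708049\right) 1331 = -6266413219$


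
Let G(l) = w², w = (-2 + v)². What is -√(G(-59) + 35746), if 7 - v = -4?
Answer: -√42307 ≈ -205.69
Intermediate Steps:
v = 11 (v = 7 - 1*(-4) = 7 + 4 = 11)
w = 81 (w = (-2 + 11)² = 9² = 81)
G(l) = 6561 (G(l) = 81² = 6561)
-√(G(-59) + 35746) = -√(6561 + 35746) = -√42307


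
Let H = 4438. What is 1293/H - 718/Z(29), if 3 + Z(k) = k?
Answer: -1576433/57694 ≈ -27.324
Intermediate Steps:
Z(k) = -3 + k
1293/H - 718/Z(29) = 1293/4438 - 718/(-3 + 29) = 1293*(1/4438) - 718/26 = 1293/4438 - 718*1/26 = 1293/4438 - 359/13 = -1576433/57694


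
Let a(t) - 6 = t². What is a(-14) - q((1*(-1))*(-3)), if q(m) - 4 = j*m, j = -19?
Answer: 255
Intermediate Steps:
q(m) = 4 - 19*m
a(t) = 6 + t²
a(-14) - q((1*(-1))*(-3)) = (6 + (-14)²) - (4 - 19*1*(-1)*(-3)) = (6 + 196) - (4 - (-19)*(-3)) = 202 - (4 - 19*3) = 202 - (4 - 57) = 202 - 1*(-53) = 202 + 53 = 255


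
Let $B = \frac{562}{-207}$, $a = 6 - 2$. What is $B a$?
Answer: $- \frac{2248}{207} \approx -10.86$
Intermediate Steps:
$a = 4$ ($a = 6 - 2 = 4$)
$B = - \frac{562}{207}$ ($B = 562 \left(- \frac{1}{207}\right) = - \frac{562}{207} \approx -2.715$)
$B a = \left(- \frac{562}{207}\right) 4 = - \frac{2248}{207}$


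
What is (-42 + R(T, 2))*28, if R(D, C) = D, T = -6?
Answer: -1344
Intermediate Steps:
(-42 + R(T, 2))*28 = (-42 - 6)*28 = -48*28 = -1344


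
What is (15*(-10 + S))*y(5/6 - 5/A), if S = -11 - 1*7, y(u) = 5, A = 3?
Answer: -2100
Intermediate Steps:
S = -18 (S = -11 - 7 = -18)
(15*(-10 + S))*y(5/6 - 5/A) = (15*(-10 - 18))*5 = (15*(-28))*5 = -420*5 = -2100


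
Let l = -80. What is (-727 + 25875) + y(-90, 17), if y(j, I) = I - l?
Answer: 25245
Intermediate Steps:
y(j, I) = 80 + I (y(j, I) = I - 1*(-80) = I + 80 = 80 + I)
(-727 + 25875) + y(-90, 17) = (-727 + 25875) + (80 + 17) = 25148 + 97 = 25245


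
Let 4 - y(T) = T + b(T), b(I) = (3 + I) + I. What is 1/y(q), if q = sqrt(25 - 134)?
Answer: I/(I + 3*sqrt(109)) ≈ 0.0010183 + 0.031895*I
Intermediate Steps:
b(I) = 3 + 2*I
q = I*sqrt(109) (q = sqrt(-109) = I*sqrt(109) ≈ 10.44*I)
y(T) = 1 - 3*T (y(T) = 4 - (T + (3 + 2*T)) = 4 - (3 + 3*T) = 4 + (-3 - 3*T) = 1 - 3*T)
1/y(q) = 1/(1 - 3*I*sqrt(109))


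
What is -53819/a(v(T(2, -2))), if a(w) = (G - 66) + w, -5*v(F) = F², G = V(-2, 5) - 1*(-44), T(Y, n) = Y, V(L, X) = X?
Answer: 269095/89 ≈ 3023.5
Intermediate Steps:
G = 49 (G = 5 - 1*(-44) = 5 + 44 = 49)
v(F) = -F²/5
a(w) = -17 + w (a(w) = (49 - 66) + w = -17 + w)
-53819/a(v(T(2, -2))) = -53819/(-17 - ⅕*2²) = -53819/(-17 - ⅕*4) = -53819/(-17 - ⅘) = -53819/(-89/5) = -53819*(-5/89) = 269095/89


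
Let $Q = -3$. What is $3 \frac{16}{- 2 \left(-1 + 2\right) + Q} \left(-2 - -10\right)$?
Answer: $- \frac{384}{5} \approx -76.8$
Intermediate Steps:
$3 \frac{16}{- 2 \left(-1 + 2\right) + Q} \left(-2 - -10\right) = 3 \frac{16}{- 2 \left(-1 + 2\right) - 3} \left(-2 - -10\right) = 3 \frac{16}{\left(-2\right) 1 - 3} \left(-2 + 10\right) = 3 \frac{16}{-2 - 3} \cdot 8 = 3 \frac{16}{-5} \cdot 8 = 3 \cdot 16 \left(- \frac{1}{5}\right) 8 = 3 \left(- \frac{16}{5}\right) 8 = \left(- \frac{48}{5}\right) 8 = - \frac{384}{5}$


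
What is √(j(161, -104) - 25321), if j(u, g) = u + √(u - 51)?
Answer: √(-25160 + √110) ≈ 158.59*I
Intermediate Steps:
j(u, g) = u + √(-51 + u)
√(j(161, -104) - 25321) = √((161 + √(-51 + 161)) - 25321) = √((161 + √110) - 25321) = √(-25160 + √110)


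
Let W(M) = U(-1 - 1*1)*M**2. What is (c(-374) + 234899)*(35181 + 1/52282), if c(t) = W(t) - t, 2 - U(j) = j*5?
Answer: 3520087987697755/52282 ≈ 6.7329e+10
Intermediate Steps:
U(j) = 2 - 5*j (U(j) = 2 - j*5 = 2 - 5*j)
W(M) = 12*M**2 (W(M) = (2 - 5*(-1 - 1*1))*M**2 = (2 - 5*(-1 - 1))*M**2 = (2 - 5*(-2))*M**2 = (2 + 10)*M**2 = 12*M**2)
c(t) = -t + 12*t**2 (c(t) = 12*t**2 - t = -t + 12*t**2)
(c(-374) + 234899)*(35181 + 1/52282) = (-374*(-1 + 12*(-374)) + 234899)*(35181 + 1/52282) = (-374*(-1 - 4488) + 234899)*(35181 + 1/52282) = (-374*(-4489) + 234899)*(1839333043/52282) = (1678886 + 234899)*(1839333043/52282) = 1913785*(1839333043/52282) = 3520087987697755/52282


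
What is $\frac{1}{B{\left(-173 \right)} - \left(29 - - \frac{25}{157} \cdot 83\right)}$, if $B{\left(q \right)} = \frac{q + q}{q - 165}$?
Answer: $- \frac{26533}{1092971} \approx -0.024276$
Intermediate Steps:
$B{\left(q \right)} = \frac{2 q}{-165 + q}$
$\frac{1}{B{\left(-173 \right)} - \left(29 - - \frac{25}{157} \cdot 83\right)} = \frac{1}{2 \left(-173\right) \frac{1}{-165 - 173} - \left(29 - - \frac{25}{157} \cdot 83\right)} = \frac{1}{2 \left(-173\right) \frac{1}{-338} - \left(29 - \left(-25\right) \frac{1}{157} \cdot 83\right)} = \frac{1}{2 \left(-173\right) \left(- \frac{1}{338}\right) - \frac{6628}{157}} = \frac{1}{\frac{173}{169} - \frac{6628}{157}} = \frac{1}{- \frac{1092971}{26533}} = - \frac{26533}{1092971}$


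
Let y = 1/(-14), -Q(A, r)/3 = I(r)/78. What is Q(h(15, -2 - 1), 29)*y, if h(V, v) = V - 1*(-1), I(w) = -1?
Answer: -1/364 ≈ -0.0027473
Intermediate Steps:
h(V, v) = 1 + V (h(V, v) = V + 1 = 1 + V)
Q(A, r) = 1/26 (Q(A, r) = -(-3)/78 = -3*(-1/78) = 1/26)
y = -1/14 ≈ -0.071429
Q(h(15, -2 - 1), 29)*y = (1/26)*(-1/14) = -1/364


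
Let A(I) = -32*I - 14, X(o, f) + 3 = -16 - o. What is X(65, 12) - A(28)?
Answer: 826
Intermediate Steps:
X(o, f) = -19 - o (X(o, f) = -3 + (-16 - o) = -19 - o)
A(I) = -14 - 32*I
X(65, 12) - A(28) = (-19 - 1*65) - (-14 - 32*28) = (-19 - 65) - (-14 - 896) = -84 - 1*(-910) = -84 + 910 = 826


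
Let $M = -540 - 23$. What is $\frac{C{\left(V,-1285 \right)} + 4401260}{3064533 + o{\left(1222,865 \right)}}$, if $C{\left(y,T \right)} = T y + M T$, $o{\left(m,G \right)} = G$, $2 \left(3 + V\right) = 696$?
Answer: $\frac{334385}{218957} \approx 1.5272$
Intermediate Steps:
$V = 345$ ($V = -3 + \frac{1}{2} \cdot 696 = -3 + 348 = 345$)
$M = -563$ ($M = -540 - 23 = -563$)
$C{\left(y,T \right)} = - 563 T + T y$ ($C{\left(y,T \right)} = T y - 563 T = - 563 T + T y$)
$\frac{C{\left(V,-1285 \right)} + 4401260}{3064533 + o{\left(1222,865 \right)}} = \frac{- 1285 \left(-563 + 345\right) + 4401260}{3064533 + 865} = \frac{\left(-1285\right) \left(-218\right) + 4401260}{3065398} = \left(280130 + 4401260\right) \frac{1}{3065398} = 4681390 \cdot \frac{1}{3065398} = \frac{334385}{218957}$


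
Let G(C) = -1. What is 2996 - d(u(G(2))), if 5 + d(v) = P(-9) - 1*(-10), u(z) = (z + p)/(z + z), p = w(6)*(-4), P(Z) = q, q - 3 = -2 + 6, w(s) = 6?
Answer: 2984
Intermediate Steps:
q = 7 (q = 3 + (-2 + 6) = 3 + 4 = 7)
P(Z) = 7
p = -24 (p = 6*(-4) = -24)
u(z) = (-24 + z)/(2*z) (u(z) = (z - 24)/(z + z) = (-24 + z)/((2*z)) = (-24 + z)*(1/(2*z)) = (-24 + z)/(2*z))
d(v) = 12 (d(v) = -5 + (7 - 1*(-10)) = -5 + (7 + 10) = -5 + 17 = 12)
2996 - d(u(G(2))) = 2996 - 1*12 = 2996 - 12 = 2984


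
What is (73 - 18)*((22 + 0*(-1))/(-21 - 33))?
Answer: -605/27 ≈ -22.407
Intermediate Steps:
(73 - 18)*((22 + 0*(-1))/(-21 - 33)) = 55*((22 + 0)/(-54)) = 55*(22*(-1/54)) = 55*(-11/27) = -605/27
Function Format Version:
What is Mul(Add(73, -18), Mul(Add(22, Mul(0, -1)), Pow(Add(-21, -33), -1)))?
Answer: Rational(-605, 27) ≈ -22.407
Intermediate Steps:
Mul(Add(73, -18), Mul(Add(22, Mul(0, -1)), Pow(Add(-21, -33), -1))) = Mul(55, Mul(Add(22, 0), Pow(-54, -1))) = Mul(55, Mul(22, Rational(-1, 54))) = Mul(55, Rational(-11, 27)) = Rational(-605, 27)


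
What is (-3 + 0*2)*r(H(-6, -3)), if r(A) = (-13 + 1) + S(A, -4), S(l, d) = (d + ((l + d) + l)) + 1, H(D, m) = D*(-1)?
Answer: 21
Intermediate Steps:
H(D, m) = -D
S(l, d) = 1 + 2*d + 2*l (S(l, d) = (d + ((d + l) + l)) + 1 = (d + (d + 2*l)) + 1 = (2*d + 2*l) + 1 = 1 + 2*d + 2*l)
r(A) = -19 + 2*A (r(A) = (-13 + 1) + (1 + 2*(-4) + 2*A) = -12 + (1 - 8 + 2*A) = -12 + (-7 + 2*A) = -19 + 2*A)
(-3 + 0*2)*r(H(-6, -3)) = (-3 + 0*2)*(-19 + 2*(-1*(-6))) = (-3 + 0)*(-19 + 2*6) = -3*(-19 + 12) = -3*(-7) = 21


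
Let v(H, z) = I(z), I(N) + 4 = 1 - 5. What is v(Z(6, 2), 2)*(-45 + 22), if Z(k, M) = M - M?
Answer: 184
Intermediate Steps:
I(N) = -8 (I(N) = -4 + (1 - 5) = -4 - 4 = -8)
Z(k, M) = 0
v(H, z) = -8
v(Z(6, 2), 2)*(-45 + 22) = -8*(-45 + 22) = -8*(-23) = 184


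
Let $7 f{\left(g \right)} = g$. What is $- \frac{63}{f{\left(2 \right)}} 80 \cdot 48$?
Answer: $-846720$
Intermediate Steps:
$f{\left(g \right)} = \frac{g}{7}$
$- \frac{63}{f{\left(2 \right)}} 80 \cdot 48 = - \frac{63}{\frac{1}{7} \cdot 2} \cdot 80 \cdot 48 = - \frac{63}{\frac{2}{7}} \cdot 80 \cdot 48 = \left(-63\right) \frac{7}{2} \cdot 80 \cdot 48 = \left(- \frac{441}{2}\right) 80 \cdot 48 = \left(-17640\right) 48 = -846720$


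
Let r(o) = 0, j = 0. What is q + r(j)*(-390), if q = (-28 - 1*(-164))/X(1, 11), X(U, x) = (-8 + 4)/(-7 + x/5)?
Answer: 816/5 ≈ 163.20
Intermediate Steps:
X(U, x) = -4/(-7 + x/5) (X(U, x) = -4/(-7 + x*(⅕)) = -4/(-7 + x/5))
q = 816/5 (q = (-28 - 1*(-164))/((-20/(-35 + 11))) = (-28 + 164)/((-20/(-24))) = 136/((-20*(-1/24))) = 136/(⅚) = 136*(6/5) = 816/5 ≈ 163.20)
q + r(j)*(-390) = 816/5 + 0*(-390) = 816/5 + 0 = 816/5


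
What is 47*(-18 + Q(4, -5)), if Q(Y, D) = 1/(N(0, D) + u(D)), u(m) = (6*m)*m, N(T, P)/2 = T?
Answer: -126853/150 ≈ -845.69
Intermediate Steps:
N(T, P) = 2*T
u(m) = 6*m**2
Q(Y, D) = 1/(6*D**2) (Q(Y, D) = 1/(2*0 + 6*D**2) = 1/(0 + 6*D**2) = 1/(6*D**2))
47*(-18 + Q(4, -5)) = 47*(-18 + (1/6)/(-5)**2) = 47*(-18 + (1/6)*(1/25)) = 47*(-18 + 1/150) = 47*(-2699/150) = -126853/150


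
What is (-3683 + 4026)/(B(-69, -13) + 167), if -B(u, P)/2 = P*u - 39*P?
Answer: -343/2641 ≈ -0.12987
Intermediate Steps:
B(u, P) = 78*P - 2*P*u (B(u, P) = -2*(P*u - 39*P) = -2*(-39*P + P*u) = 78*P - 2*P*u)
(-3683 + 4026)/(B(-69, -13) + 167) = (-3683 + 4026)/(2*(-13)*(39 - 1*(-69)) + 167) = 343/(2*(-13)*(39 + 69) + 167) = 343/(2*(-13)*108 + 167) = 343/(-2808 + 167) = 343/(-2641) = 343*(-1/2641) = -343/2641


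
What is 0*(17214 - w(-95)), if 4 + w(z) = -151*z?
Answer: 0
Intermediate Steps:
w(z) = -4 - 151*z
0*(17214 - w(-95)) = 0*(17214 - (-4 - 151*(-95))) = 0*(17214 - (-4 + 14345)) = 0*(17214 - 1*14341) = 0*(17214 - 14341) = 0*2873 = 0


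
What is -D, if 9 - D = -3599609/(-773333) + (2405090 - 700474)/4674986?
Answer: -7195765524720/1807660474169 ≈ -3.9807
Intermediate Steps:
D = 7195765524720/1807660474169 (D = 9 - (-3599609/(-773333) + (2405090 - 700474)/4674986) = 9 - (-3599609*(-1/773333) + 1704616*(1/4674986)) = 9 - (3599609/773333 + 852308/2337493) = 9 - 1*9073178742801/1807660474169 = 9 - 9073178742801/1807660474169 = 7195765524720/1807660474169 ≈ 3.9807)
-D = -1*7195765524720/1807660474169 = -7195765524720/1807660474169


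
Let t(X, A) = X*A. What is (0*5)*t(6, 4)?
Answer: 0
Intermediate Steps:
t(X, A) = A*X
(0*5)*t(6, 4) = (0*5)*(4*6) = 0*24 = 0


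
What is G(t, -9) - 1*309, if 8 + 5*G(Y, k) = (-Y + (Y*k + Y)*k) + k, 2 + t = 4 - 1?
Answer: -1491/5 ≈ -298.20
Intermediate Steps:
t = 1 (t = -2 + (4 - 1) = -2 + 3 = 1)
G(Y, k) = -8/5 - Y/5 + k/5 + k*(Y + Y*k)/5 (G(Y, k) = -8/5 + ((-Y + (Y*k + Y)*k) + k)/5 = -8/5 + ((-Y + (Y + Y*k)*k) + k)/5 = -8/5 + ((-Y + k*(Y + Y*k)) + k)/5 = -8/5 + (k - Y + k*(Y + Y*k))/5 = -8/5 + (-Y/5 + k/5 + k*(Y + Y*k)/5) = -8/5 - Y/5 + k/5 + k*(Y + Y*k)/5)
G(t, -9) - 1*309 = (-8/5 - ⅕*1 + (⅕)*(-9) + (⅕)*1*(-9) + (⅕)*1*(-9)²) - 1*309 = (-8/5 - ⅕ - 9/5 - 9/5 + (⅕)*1*81) - 309 = (-8/5 - ⅕ - 9/5 - 9/5 + 81/5) - 309 = 54/5 - 309 = -1491/5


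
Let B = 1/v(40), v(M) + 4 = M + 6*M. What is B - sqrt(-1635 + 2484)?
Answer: 1/276 - sqrt(849) ≈ -29.134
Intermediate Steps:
v(M) = -4 + 7*M (v(M) = -4 + (M + 6*M) = -4 + 7*M)
B = 1/276 (B = 1/(-4 + 7*40) = 1/(-4 + 280) = 1/276 ≈ 0.0036232)
B - sqrt(-1635 + 2484) = 1/276 - sqrt(-1635 + 2484) = 1/276 - sqrt(849)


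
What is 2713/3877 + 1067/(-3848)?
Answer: 6302865/14918696 ≈ 0.42248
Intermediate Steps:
2713/3877 + 1067/(-3848) = 2713*(1/3877) + 1067*(-1/3848) = 2713/3877 - 1067/3848 = 6302865/14918696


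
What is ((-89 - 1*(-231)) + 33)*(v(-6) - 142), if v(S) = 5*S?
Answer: -30100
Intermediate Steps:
((-89 - 1*(-231)) + 33)*(v(-6) - 142) = ((-89 - 1*(-231)) + 33)*(5*(-6) - 142) = ((-89 + 231) + 33)*(-30 - 142) = (142 + 33)*(-172) = 175*(-172) = -30100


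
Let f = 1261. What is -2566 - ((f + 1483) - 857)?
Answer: -4453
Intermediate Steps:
-2566 - ((f + 1483) - 857) = -2566 - ((1261 + 1483) - 857) = -2566 - (2744 - 857) = -2566 - 1*1887 = -2566 - 1887 = -4453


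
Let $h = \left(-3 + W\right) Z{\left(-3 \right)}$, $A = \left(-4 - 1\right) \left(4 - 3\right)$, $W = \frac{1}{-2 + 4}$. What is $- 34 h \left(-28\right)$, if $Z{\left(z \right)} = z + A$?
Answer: $19040$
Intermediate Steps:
$W = \frac{1}{2} \approx 0.5$
$A = -5$ ($A = \left(-5\right) 1 = -5$)
$Z{\left(z \right)} = -5 + z$ ($Z{\left(z \right)} = z - 5 = -5 + z$)
$h = 20$ ($h = \left(-3 + \frac{1}{2}\right) \left(-5 - 3\right) = \left(- \frac{5}{2}\right) \left(-8\right) = 20$)
$- 34 h \left(-28\right) = \left(-34\right) 20 \left(-28\right) = \left(-680\right) \left(-28\right) = 19040$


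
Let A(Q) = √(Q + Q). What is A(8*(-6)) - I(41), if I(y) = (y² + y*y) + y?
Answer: -3403 + 4*I*√6 ≈ -3403.0 + 9.798*I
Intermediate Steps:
I(y) = y + 2*y² (I(y) = (y² + y²) + y = 2*y² + y = y + 2*y²)
A(Q) = √2*√Q (A(Q) = √(2*Q) = √2*√Q)
A(8*(-6)) - I(41) = √2*√(8*(-6)) - 41*(1 + 2*41) = √2*√(-48) - 41*(1 + 82) = √2*(4*I*√3) - 41*83 = 4*I*√6 - 1*3403 = 4*I*√6 - 3403 = -3403 + 4*I*√6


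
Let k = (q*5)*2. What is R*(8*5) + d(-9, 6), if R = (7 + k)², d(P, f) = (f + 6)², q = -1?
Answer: 504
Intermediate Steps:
k = -10 (k = -1*5*2 = -5*2 = -10)
d(P, f) = (6 + f)²
R = 9 (R = (7 - 10)² = (-3)² = 9)
R*(8*5) + d(-9, 6) = 9*(8*5) + (6 + 6)² = 9*40 + 12² = 360 + 144 = 504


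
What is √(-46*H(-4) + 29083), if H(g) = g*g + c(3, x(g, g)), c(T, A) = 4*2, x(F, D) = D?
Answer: 7*√571 ≈ 167.27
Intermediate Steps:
c(T, A) = 8
H(g) = 8 + g² (H(g) = g*g + 8 = g² + 8 = 8 + g²)
√(-46*H(-4) + 29083) = √(-46*(8 + (-4)²) + 29083) = √(-46*(8 + 16) + 29083) = √(-46*24 + 29083) = √(-1104 + 29083) = √27979 = 7*√571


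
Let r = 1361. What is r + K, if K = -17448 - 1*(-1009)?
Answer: -15078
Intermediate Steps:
K = -16439 (K = -17448 + 1009 = -16439)
r + K = 1361 - 16439 = -15078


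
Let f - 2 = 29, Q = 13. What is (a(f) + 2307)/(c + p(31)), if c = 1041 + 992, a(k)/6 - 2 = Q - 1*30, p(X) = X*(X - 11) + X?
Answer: 2217/2684 ≈ 0.82601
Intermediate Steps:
f = 31 (f = 2 + 29 = 31)
p(X) = X + X*(-11 + X) (p(X) = X*(-11 + X) + X = X + X*(-11 + X))
a(k) = -90 (a(k) = 12 + 6*(13 - 1*30) = 12 + 6*(13 - 30) = 12 + 6*(-17) = 12 - 102 = -90)
c = 2033
(a(f) + 2307)/(c + p(31)) = (-90 + 2307)/(2033 + 31*(-10 + 31)) = 2217/(2033 + 31*21) = 2217/(2033 + 651) = 2217/2684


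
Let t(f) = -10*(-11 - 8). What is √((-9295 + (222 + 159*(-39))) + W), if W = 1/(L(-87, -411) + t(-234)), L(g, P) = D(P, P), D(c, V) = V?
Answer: I*√745997655/221 ≈ 123.59*I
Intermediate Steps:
t(f) = 190 (t(f) = -10*(-19) = 190)
L(g, P) = P
W = -1/221 (W = 1/(-411 + 190) = 1/(-221) = -1/221 ≈ -0.0045249)
√((-9295 + (222 + 159*(-39))) + W) = √((-9295 + (222 + 159*(-39))) - 1/221) = √((-9295 + (222 - 6201)) - 1/221) = √((-9295 - 5979) - 1/221) = √(-15274 - 1/221) = √(-3375555/221) = I*√745997655/221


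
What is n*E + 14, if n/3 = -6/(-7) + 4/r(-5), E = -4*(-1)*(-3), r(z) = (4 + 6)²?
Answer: -3202/175 ≈ -18.297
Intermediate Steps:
r(z) = 100 (r(z) = 10² = 100)
E = -12 (E = 4*(-3) = -12)
n = 471/175 (n = 3*(-6/(-7) + 4/100) = 3*(-6*(-⅐) + 4*(1/100)) = 3*(6/7 + 1/25) = 3*(157/175) = 471/175 ≈ 2.6914)
n*E + 14 = (471/175)*(-12) + 14 = -5652/175 + 14 = -3202/175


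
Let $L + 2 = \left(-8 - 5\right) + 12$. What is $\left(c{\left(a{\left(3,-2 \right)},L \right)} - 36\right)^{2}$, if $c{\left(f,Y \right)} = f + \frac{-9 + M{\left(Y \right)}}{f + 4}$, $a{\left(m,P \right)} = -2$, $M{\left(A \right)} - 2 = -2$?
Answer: $\frac{7225}{4} \approx 1806.3$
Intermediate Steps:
$M{\left(A \right)} = 0$ ($M{\left(A \right)} = 2 - 2 = 0$)
$L = -3$ ($L = -2 + \left(\left(-8 - 5\right) + 12\right) = -2 + \left(-13 + 12\right) = -2 - 1 = -3$)
$c{\left(f,Y \right)} = f - \frac{9}{4 + f}$ ($c{\left(f,Y \right)} = f + \frac{-9 + 0}{f + 4} = f - \frac{9}{4 + f}$)
$\left(c{\left(a{\left(3,-2 \right)},L \right)} - 36\right)^{2} = \left(\frac{-9 + \left(-2\right)^{2} + 4 \left(-2\right)}{4 - 2} - 36\right)^{2} = \left(\frac{-9 + 4 - 8}{2} - 36\right)^{2} = \left(\frac{1}{2} \left(-13\right) - 36\right)^{2} = \left(- \frac{13}{2} - 36\right)^{2} = \left(- \frac{85}{2}\right)^{2} = \frac{7225}{4}$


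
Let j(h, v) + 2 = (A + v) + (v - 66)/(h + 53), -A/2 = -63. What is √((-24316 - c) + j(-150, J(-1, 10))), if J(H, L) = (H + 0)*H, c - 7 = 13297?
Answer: 5*I*√14111366/97 ≈ 193.63*I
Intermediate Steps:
c = 13304 (c = 7 + 13297 = 13304)
A = 126 (A = -2*(-63) = 126)
J(H, L) = H² (J(H, L) = H*H = H²)
j(h, v) = 124 + v + (-66 + v)/(53 + h) (j(h, v) = -2 + ((126 + v) + (v - 66)/(h + 53)) = -2 + ((126 + v) + (-66 + v)/(53 + h)) = -2 + (126 + v + (-66 + v)/(53 + h)) = 124 + v + (-66 + v)/(53 + h))
√((-24316 - c) + j(-150, J(-1, 10))) = √((-24316 - 1*13304) + (6506 + 54*(-1)² + 124*(-150) - 150*(-1)²)/(53 - 150)) = √((-24316 - 13304) + (6506 + 54*1 - 18600 - 150*1)/(-97)) = √(-37620 - (6506 + 54 - 18600 - 150)/97) = √(-37620 - 1/97*(-12190)) = √(-37620 + 12190/97) = √(-3636950/97) = 5*I*√14111366/97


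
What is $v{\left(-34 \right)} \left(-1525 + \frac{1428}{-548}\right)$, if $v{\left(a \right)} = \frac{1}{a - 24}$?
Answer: $\frac{104641}{3973} \approx 26.338$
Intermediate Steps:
$v{\left(a \right)} = \frac{1}{-24 + a}$
$v{\left(-34 \right)} \left(-1525 + \frac{1428}{-548}\right) = \frac{-1525 + \frac{1428}{-548}}{-24 - 34} = \frac{-1525 + 1428 \left(- \frac{1}{548}\right)}{-58} = - \frac{-1525 - \frac{357}{137}}{58} = \left(- \frac{1}{58}\right) \left(- \frac{209282}{137}\right) = \frac{104641}{3973}$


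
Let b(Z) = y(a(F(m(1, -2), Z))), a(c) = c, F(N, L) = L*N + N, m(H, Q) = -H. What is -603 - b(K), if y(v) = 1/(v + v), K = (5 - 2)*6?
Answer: -22913/38 ≈ -602.97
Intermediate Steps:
F(N, L) = N + L*N
K = 18 (K = 3*6 = 18)
y(v) = 1/(2*v)
b(Z) = 1/(2*(-1 - Z)) (b(Z) = 1/(2*(((-1*1)*(1 + Z)))) = 1/(2*((-(1 + Z)))) = 1/(2*(-1 - Z)))
-603 - b(K) = -603 - (-1)/(2 + 2*18) = -603 - (-1)/(2 + 36) = -603 - (-1)/38 = -603 - 1*(-1/38) = -603 + 1/38 = -22913/38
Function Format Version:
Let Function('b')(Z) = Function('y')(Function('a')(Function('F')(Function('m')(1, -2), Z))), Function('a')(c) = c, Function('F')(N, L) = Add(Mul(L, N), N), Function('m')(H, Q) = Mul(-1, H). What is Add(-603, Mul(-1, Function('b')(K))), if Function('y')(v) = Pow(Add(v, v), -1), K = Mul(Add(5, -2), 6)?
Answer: Rational(-22913, 38) ≈ -602.97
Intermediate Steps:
Function('F')(N, L) = Add(N, Mul(L, N))
K = 18 (K = Mul(3, 6) = 18)
Function('y')(v) = Mul(Rational(1, 2), Pow(v, -1)) (Function('y')(v) = Pow(Mul(2, v), -1) = Mul(Rational(1, 2), Pow(v, -1)))
Function('b')(Z) = Mul(Rational(1, 2), Pow(Add(-1, Mul(-1, Z)), -1)) (Function('b')(Z) = Mul(Rational(1, 2), Pow(Mul(Mul(-1, 1), Add(1, Z)), -1)) = Mul(Rational(1, 2), Pow(Mul(-1, Add(1, Z)), -1)) = Mul(Rational(1, 2), Pow(Add(-1, Mul(-1, Z)), -1)))
Add(-603, Mul(-1, Function('b')(K))) = Add(-603, Mul(-1, Mul(-1, Pow(Add(2, Mul(2, 18)), -1)))) = Add(-603, Mul(-1, Mul(-1, Pow(Add(2, 36), -1)))) = Add(-603, Mul(-1, Mul(-1, Pow(38, -1)))) = Add(-603, Mul(-1, Mul(-1, Rational(1, 38)))) = Add(-603, Mul(-1, Rational(-1, 38))) = Add(-603, Rational(1, 38)) = Rational(-22913, 38)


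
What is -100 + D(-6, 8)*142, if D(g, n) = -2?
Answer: -384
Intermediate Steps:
-100 + D(-6, 8)*142 = -100 - 2*142 = -100 - 284 = -384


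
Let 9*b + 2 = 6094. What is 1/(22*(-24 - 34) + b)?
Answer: -9/5392 ≈ -0.0016691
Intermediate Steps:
b = 6092/9 (b = -2/9 + (1/9)*6094 = -2/9 + 6094/9 = 6092/9 ≈ 676.89)
1/(22*(-24 - 34) + b) = 1/(22*(-24 - 34) + 6092/9) = 1/(22*(-58) + 6092/9) = 1/(-1276 + 6092/9) = 1/(-5392/9) = -9/5392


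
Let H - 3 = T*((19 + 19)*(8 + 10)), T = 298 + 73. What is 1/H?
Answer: 1/253767 ≈ 3.9406e-6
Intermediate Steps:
T = 371
H = 253767 (H = 3 + 371*((19 + 19)*(8 + 10)) = 3 + 371*(38*18) = 3 + 371*684 = 3 + 253764 = 253767)
1/H = 1/253767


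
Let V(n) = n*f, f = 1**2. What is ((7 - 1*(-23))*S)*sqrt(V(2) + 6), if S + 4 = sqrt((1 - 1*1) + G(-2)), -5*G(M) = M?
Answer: 12*sqrt(2)*(-20 + sqrt(10)) ≈ -285.75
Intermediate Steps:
G(M) = -M/5
f = 1
S = -4 + sqrt(10)/5 (S = -4 + sqrt((1 - 1*1) - 1/5*(-2)) = -4 + sqrt((1 - 1) + 2/5) = -4 + sqrt(0 + 2/5) = -4 + sqrt(2/5) = -4 + sqrt(10)/5 ≈ -3.3675)
V(n) = n (V(n) = n*1 = n)
((7 - 1*(-23))*S)*sqrt(V(2) + 6) = ((7 - 1*(-23))*(-4 + sqrt(10)/5))*sqrt(2 + 6) = ((7 + 23)*(-4 + sqrt(10)/5))*sqrt(8) = (30*(-4 + sqrt(10)/5))*(2*sqrt(2)) = (-120 + 6*sqrt(10))*(2*sqrt(2)) = 2*sqrt(2)*(-120 + 6*sqrt(10))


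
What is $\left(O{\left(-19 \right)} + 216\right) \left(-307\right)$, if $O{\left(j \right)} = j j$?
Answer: $-177139$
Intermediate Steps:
$O{\left(j \right)} = j^{2}$
$\left(O{\left(-19 \right)} + 216\right) \left(-307\right) = \left(\left(-19\right)^{2} + 216\right) \left(-307\right) = \left(361 + 216\right) \left(-307\right) = 577 \left(-307\right) = -177139$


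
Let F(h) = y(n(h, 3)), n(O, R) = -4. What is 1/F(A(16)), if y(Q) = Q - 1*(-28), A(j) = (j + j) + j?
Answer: 1/24 ≈ 0.041667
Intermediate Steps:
A(j) = 3*j (A(j) = 2*j + j = 3*j)
y(Q) = 28 + Q (y(Q) = Q + 28 = 28 + Q)
F(h) = 24 (F(h) = 28 - 4 = 24)
1/F(A(16)) = 1/24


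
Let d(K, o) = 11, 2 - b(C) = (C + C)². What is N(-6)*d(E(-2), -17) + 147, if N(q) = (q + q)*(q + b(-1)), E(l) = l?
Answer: 1203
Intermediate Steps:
b(C) = 2 - 4*C² (b(C) = 2 - (C + C)² = 2 - (2*C)² = 2 - 4*C²)
N(q) = 2*q*(-2 + q) (N(q) = (q + q)*(q + (2 - 4*(-1)²)) = (2*q)*(q + (2 - 4*1)) = (2*q)*(q + (2 - 4)) = (2*q)*(q - 2) = (2*q)*(-2 + q) = 2*q*(-2 + q))
N(-6)*d(E(-2), -17) + 147 = (2*(-6)*(-2 - 6))*11 + 147 = (2*(-6)*(-8))*11 + 147 = 96*11 + 147 = 1056 + 147 = 1203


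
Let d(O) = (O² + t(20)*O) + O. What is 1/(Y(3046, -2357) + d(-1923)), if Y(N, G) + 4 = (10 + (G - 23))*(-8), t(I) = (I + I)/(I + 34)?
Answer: 9/33421838 ≈ 2.6929e-7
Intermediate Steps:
t(I) = 2*I/(34 + I) (t(I) = (2*I)/(34 + I) = 2*I/(34 + I))
d(O) = O² + 47*O/27 (d(O) = (O² + (2*20/(34 + 20))*O) + O = (O² + (2*20/54)*O) + O = (O² + (2*20*(1/54))*O) + O = (O² + 20*O/27) + O = O² + 47*O/27)
Y(N, G) = 100 - 8*G (Y(N, G) = -4 + (10 + (G - 23))*(-8) = -4 + (10 + (-23 + G))*(-8) = -4 + (-13 + G)*(-8) = -4 + (104 - 8*G) = 100 - 8*G)
1/(Y(3046, -2357) + d(-1923)) = 1/((100 - 8*(-2357)) + (1/27)*(-1923)*(47 + 27*(-1923))) = 1/((100 + 18856) + (1/27)*(-1923)*(47 - 51921)) = 1/(18956 + (1/27)*(-1923)*(-51874)) = 1/(18956 + 33251234/9) = 1/(33421838/9) = 9/33421838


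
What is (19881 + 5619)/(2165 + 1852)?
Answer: 8500/1339 ≈ 6.3480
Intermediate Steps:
(19881 + 5619)/(2165 + 1852) = 25500/4017 = 25500*(1/4017) = 8500/1339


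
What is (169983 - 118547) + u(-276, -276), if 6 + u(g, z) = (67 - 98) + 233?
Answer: 51632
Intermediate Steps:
u(g, z) = 196 (u(g, z) = -6 + ((67 - 98) + 233) = -6 + (-31 + 233) = -6 + 202 = 196)
(169983 - 118547) + u(-276, -276) = (169983 - 118547) + 196 = 51436 + 196 = 51632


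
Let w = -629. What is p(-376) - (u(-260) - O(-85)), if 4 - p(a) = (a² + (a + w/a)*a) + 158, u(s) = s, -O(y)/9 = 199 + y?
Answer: -283043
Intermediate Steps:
O(y) = -1791 - 9*y (O(y) = -9*(199 + y) = -1791 - 9*y)
p(a) = -154 - a² - a*(a - 629/a) (p(a) = 4 - ((a² + (a - 629/a)*a) + 158) = 4 - ((a² + a*(a - 629/a)) + 158) = 4 - (158 + a² + a*(a - 629/a)) = 4 + (-158 - a² - a*(a - 629/a)) = -154 - a² - a*(a - 629/a))
p(-376) - (u(-260) - O(-85)) = (475 - 2*(-376)²) - (-260 - (-1791 - 9*(-85))) = (475 - 2*141376) - (-260 - (-1791 + 765)) = (475 - 282752) - (-260 - 1*(-1026)) = -282277 - (-260 + 1026) = -282277 - 1*766 = -282277 - 766 = -283043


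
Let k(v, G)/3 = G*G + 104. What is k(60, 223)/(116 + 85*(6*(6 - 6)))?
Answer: 149499/116 ≈ 1288.8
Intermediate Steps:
k(v, G) = 312 + 3*G² (k(v, G) = 3*(G*G + 104) = 3*(G² + 104) = 3*(104 + G²) = 312 + 3*G²)
k(60, 223)/(116 + 85*(6*(6 - 6))) = (312 + 3*223²)/(116 + 85*(6*(6 - 6))) = (312 + 3*49729)/(116 + 85*(6*0)) = (312 + 149187)/(116 + 85*0) = 149499/(116 + 0) = 149499/116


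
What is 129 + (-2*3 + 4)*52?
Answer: 25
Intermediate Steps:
129 + (-2*3 + 4)*52 = 129 + (-6 + 4)*52 = 129 - 2*52 = 129 - 104 = 25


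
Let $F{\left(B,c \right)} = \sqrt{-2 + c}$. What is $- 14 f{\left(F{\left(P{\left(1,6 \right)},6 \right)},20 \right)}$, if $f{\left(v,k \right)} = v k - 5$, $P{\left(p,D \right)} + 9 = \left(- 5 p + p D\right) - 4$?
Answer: $-490$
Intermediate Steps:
$P{\left(p,D \right)} = -13 - 5 p + D p$ ($P{\left(p,D \right)} = -9 - \left(4 + 5 p - p D\right) = -9 - \left(4 + 5 p - D p\right) = -13 - 5 p + D p$)
$f{\left(v,k \right)} = -5 + k v$ ($f{\left(v,k \right)} = k v - 5 = -5 + k v$)
$- 14 f{\left(F{\left(P{\left(1,6 \right)},6 \right)},20 \right)} = - 14 \left(-5 + 20 \sqrt{-2 + 6}\right) = - 14 \left(-5 + 20 \sqrt{4}\right) = - 14 \left(-5 + 20 \cdot 2\right) = - 14 \left(-5 + 40\right) = \left(-14\right) 35 = -490$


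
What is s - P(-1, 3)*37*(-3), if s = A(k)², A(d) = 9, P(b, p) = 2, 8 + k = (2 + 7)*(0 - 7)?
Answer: 303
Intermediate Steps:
k = -71 (k = -8 + (2 + 7)*(0 - 7) = -8 + 9*(-7) = -8 - 63 = -71)
s = 81 (s = 9² = 81)
s - P(-1, 3)*37*(-3) = 81 - 2*37*(-3) = 81 - 74*(-3) = 81 - 1*(-222) = 81 + 222 = 303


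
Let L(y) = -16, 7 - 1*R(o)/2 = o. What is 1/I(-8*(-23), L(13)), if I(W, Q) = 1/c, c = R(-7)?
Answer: 28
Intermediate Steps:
R(o) = 14 - 2*o
c = 28 (c = 14 - 2*(-7) = 14 + 14 = 28)
I(W, Q) = 1/28
1/I(-8*(-23), L(13)) = 1/(1/28) = 28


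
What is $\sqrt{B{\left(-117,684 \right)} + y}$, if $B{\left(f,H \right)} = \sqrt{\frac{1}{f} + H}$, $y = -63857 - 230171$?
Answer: $\frac{\sqrt{-447216588 + 39 \sqrt{1040351}}}{39} \approx 542.22 i$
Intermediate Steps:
$y = -294028$
$B{\left(f,H \right)} = \sqrt{H + \frac{1}{f}}$
$\sqrt{B{\left(-117,684 \right)} + y} = \sqrt{\sqrt{684 + \frac{1}{-117}} - 294028} = \sqrt{\sqrt{684 - \frac{1}{117}} - 294028} = \sqrt{\sqrt{\frac{80027}{117}} - 294028} = \sqrt{\frac{\sqrt{1040351}}{39} - 294028} = \sqrt{-294028 + \frac{\sqrt{1040351}}{39}}$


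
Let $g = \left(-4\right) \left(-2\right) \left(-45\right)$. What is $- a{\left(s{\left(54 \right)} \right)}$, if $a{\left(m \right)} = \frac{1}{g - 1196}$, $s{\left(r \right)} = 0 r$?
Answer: $\frac{1}{1556} \approx 0.00064267$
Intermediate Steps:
$s{\left(r \right)} = 0$
$g = -360$ ($g = 8 \left(-45\right) = -360$)
$a{\left(m \right)} = - \frac{1}{1556}$ ($a{\left(m \right)} = \frac{1}{-360 - 1196} = \frac{1}{-1556} = - \frac{1}{1556}$)
$- a{\left(s{\left(54 \right)} \right)} = \left(-1\right) \left(- \frac{1}{1556}\right) = \frac{1}{1556}$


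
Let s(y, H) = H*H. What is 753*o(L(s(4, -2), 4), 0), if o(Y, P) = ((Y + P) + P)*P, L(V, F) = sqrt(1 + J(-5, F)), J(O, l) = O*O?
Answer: 0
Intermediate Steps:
J(O, l) = O**2
s(y, H) = H**2
L(V, F) = sqrt(26) (L(V, F) = sqrt(1 + (-5)**2) = sqrt(1 + 25) = sqrt(26))
o(Y, P) = P*(Y + 2*P) (o(Y, P) = ((P + Y) + P)*P = (Y + 2*P)*P = P*(Y + 2*P))
753*o(L(s(4, -2), 4), 0) = 753*(0*(sqrt(26) + 2*0)) = 753*(0*(sqrt(26) + 0)) = 753*(0*sqrt(26)) = 753*0 = 0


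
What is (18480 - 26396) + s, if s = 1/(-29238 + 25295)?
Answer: -31212789/3943 ≈ -7916.0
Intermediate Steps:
s = -1/3943 (s = 1/(-3943) = -1/3943 ≈ -0.00025361)
(18480 - 26396) + s = (18480 - 26396) - 1/3943 = -7916 - 1/3943 = -31212789/3943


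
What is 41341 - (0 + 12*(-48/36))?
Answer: 41357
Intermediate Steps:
41341 - (0 + 12*(-48/36)) = 41341 - (0 + 12*(-48*1/36)) = 41341 - (0 + 12*(-4/3)) = 41341 - (0 - 16) = 41341 - 1*(-16) = 41341 + 16 = 41357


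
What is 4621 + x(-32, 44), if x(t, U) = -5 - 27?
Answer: 4589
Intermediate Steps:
x(t, U) = -32
4621 + x(-32, 44) = 4621 - 32 = 4589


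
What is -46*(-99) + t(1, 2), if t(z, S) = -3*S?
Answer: 4548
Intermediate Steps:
-46*(-99) + t(1, 2) = -46*(-99) - 3*2 = 4554 - 6 = 4548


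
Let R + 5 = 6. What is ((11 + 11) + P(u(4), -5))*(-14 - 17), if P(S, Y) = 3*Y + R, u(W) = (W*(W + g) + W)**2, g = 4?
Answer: -248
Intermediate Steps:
R = 1 (R = -5 + 6 = 1)
u(W) = (W + W*(4 + W))**2 (u(W) = (W*(W + 4) + W)**2 = (W*(4 + W) + W)**2 = (W + W*(4 + W))**2)
P(S, Y) = 1 + 3*Y (P(S, Y) = 3*Y + 1 = 1 + 3*Y)
((11 + 11) + P(u(4), -5))*(-14 - 17) = ((11 + 11) + (1 + 3*(-5)))*(-14 - 17) = (22 + (1 - 15))*(-31) = (22 - 14)*(-31) = 8*(-31) = -248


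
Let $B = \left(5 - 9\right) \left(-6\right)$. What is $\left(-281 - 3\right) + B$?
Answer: $-260$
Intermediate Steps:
$B = 24$ ($B = \left(-4\right) \left(-6\right) = 24$)
$\left(-281 - 3\right) + B = \left(-281 - 3\right) + 24 = -284 + 24 = -260$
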